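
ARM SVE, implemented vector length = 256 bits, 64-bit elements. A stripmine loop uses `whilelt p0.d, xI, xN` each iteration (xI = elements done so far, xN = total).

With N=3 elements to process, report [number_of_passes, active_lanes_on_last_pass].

[iterations, last_vl] = [1, 3]

lane count: 256 div 64 = 4
iterations = ceil(3/4) = 1; final-pass vl = 3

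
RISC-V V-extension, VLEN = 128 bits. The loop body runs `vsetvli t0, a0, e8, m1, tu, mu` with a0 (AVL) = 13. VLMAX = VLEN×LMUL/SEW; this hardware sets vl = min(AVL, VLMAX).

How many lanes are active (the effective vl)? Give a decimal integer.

VLMAX = VLEN×LMUL/SEW = 128×1/8 = 16
vl ← min(13, 16) = 13

vl = 13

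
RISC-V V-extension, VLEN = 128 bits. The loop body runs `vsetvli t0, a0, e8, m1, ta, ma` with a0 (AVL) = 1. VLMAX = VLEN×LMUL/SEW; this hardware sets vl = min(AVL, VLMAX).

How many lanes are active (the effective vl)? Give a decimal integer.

vl = 1

VLMAX = VLEN×LMUL/SEW = 128×1/8 = 16
vl ← min(1, 16) = 1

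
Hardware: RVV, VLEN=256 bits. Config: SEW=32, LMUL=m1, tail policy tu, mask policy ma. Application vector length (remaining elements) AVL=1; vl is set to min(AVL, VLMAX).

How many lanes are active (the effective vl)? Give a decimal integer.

vl = 1

VLMAX = (256 × 1) / 32 = 8 lanes
AVL=1 ≤ VLMAX=8, so vl = 1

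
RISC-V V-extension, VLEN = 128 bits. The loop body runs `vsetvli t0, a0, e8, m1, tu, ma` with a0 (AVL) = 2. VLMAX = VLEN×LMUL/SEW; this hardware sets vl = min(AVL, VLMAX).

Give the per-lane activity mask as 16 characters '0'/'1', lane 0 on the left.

predicate = 1100000000000000

VLMAX = (128 × 1) / 8 = 16 lanes
vl ← min(2, 16) = 2
bits (lane 0 leftmost): 1100000000000000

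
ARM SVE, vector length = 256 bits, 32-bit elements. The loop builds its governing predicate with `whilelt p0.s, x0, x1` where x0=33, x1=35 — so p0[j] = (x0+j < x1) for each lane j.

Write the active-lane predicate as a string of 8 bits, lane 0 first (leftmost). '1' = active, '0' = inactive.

register lanes = 256/32 = 8
p0[j] = (33+j < 35); true for j=0..1 → 2 lanes set
bits (lane 0 leftmost): 11000000

predicate = 11000000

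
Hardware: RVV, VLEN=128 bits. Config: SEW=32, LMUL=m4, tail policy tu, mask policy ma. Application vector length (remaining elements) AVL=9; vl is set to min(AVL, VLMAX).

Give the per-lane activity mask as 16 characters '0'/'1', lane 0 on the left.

VLMAX = VLEN×LMUL/SEW = 128×4/32 = 16
vl ← min(9, 16) = 9
bits (lane 0 leftmost): 1111111110000000

predicate = 1111111110000000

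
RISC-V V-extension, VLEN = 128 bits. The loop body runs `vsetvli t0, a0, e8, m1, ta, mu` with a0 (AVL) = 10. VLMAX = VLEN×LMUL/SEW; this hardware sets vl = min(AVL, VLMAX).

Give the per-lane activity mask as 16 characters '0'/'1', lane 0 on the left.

VLMAX = (128 × 1) / 8 = 16 lanes
vl ← min(10, 16) = 10
bits (lane 0 leftmost): 1111111111000000

predicate = 1111111111000000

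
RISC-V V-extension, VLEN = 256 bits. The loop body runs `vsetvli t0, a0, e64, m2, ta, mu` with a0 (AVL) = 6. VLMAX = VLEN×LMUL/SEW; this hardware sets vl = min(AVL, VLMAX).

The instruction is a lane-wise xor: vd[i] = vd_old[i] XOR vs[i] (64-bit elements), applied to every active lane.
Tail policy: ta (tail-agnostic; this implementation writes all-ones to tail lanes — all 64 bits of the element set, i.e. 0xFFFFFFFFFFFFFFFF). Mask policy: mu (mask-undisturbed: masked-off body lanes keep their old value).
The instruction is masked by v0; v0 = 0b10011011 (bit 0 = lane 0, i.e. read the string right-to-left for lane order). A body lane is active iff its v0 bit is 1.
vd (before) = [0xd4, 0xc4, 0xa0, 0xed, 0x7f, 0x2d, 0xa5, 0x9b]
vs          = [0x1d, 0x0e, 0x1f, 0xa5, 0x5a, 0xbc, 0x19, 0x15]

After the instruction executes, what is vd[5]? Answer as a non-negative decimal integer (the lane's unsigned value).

lanes per group: 256·2/64 = 8
vl = min(AVL, VLMAX) = min(6, 8) = 6
lane  0: xor(0xd4,0x1d) ⇒ 0xc9
lane  1: xor(0xc4,0x0e) ⇒ 0xca
lane  2: mask-off/keep ⇒ 0xa0
lane  3: xor(0xed,0xa5) ⇒ 0x48
lane  4: xor(0x7f,0x5a) ⇒ 0x25
lane  5: mask-off/keep ⇒ 0x2d
lane  6: tail/ones ⇒ 0xffffffffffffffff
lane  7: tail/ones ⇒ 0xffffffffffffffff

vd[5] = 45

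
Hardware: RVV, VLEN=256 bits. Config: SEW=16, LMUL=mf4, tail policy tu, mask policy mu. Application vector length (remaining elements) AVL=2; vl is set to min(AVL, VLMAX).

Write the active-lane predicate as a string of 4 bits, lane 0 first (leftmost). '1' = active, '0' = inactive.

predicate = 1100

VLMAX = VLEN×LMUL/SEW = 256×1/4/16 = 4
vl = min(AVL, VLMAX) = min(2, 4) = 2
bits (lane 0 leftmost): 1100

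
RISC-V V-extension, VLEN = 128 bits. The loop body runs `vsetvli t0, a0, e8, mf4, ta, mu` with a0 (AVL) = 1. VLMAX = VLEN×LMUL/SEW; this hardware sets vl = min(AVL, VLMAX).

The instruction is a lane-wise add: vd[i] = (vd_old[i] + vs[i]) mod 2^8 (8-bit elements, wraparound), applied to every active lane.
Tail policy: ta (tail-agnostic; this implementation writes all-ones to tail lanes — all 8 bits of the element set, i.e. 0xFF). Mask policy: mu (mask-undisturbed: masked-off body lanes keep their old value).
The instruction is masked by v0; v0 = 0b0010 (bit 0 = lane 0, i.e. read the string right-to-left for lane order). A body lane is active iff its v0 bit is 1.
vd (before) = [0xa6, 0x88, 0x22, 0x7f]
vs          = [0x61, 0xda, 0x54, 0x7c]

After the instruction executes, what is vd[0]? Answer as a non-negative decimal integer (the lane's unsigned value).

VLMAX = (128 × 1/4) / 8 = 4 lanes
vl = min(AVL, VLMAX) = min(1, 4) = 1
lane  0: mask-off/keep ⇒ 0xa6
lane  1: tail/ones ⇒ 0xff
lane  2: tail/ones ⇒ 0xff
lane  3: tail/ones ⇒ 0xff

vd[0] = 166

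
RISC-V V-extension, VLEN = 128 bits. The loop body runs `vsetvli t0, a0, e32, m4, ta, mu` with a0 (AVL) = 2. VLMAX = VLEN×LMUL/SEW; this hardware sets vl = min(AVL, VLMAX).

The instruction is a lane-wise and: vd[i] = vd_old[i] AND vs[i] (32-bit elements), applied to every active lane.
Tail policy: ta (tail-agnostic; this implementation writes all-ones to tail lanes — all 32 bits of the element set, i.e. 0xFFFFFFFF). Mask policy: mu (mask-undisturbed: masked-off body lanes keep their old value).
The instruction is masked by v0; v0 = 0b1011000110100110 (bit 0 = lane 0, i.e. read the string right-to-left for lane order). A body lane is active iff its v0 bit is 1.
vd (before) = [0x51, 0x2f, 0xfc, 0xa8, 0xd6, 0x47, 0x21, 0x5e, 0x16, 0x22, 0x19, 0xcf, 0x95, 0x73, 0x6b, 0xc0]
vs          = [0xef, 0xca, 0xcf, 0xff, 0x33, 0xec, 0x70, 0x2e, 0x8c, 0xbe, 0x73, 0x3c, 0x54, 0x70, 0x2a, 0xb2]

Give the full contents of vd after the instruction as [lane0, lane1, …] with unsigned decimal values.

vd = [81, 10, 4294967295, 4294967295, 4294967295, 4294967295, 4294967295, 4294967295, 4294967295, 4294967295, 4294967295, 4294967295, 4294967295, 4294967295, 4294967295, 4294967295]

lanes per group: 128·4/32 = 16
vl = min(AVL, VLMAX) = min(2, 16) = 2
vd[0] mask-off/keep -> 0x51
vd[1] and(0x2f,0xca) -> 0x0a
vd[2] tail/ones -> 0xffffffff
vd[3] tail/ones -> 0xffffffff
vd[4] tail/ones -> 0xffffffff
vd[5] tail/ones -> 0xffffffff
vd[6] tail/ones -> 0xffffffff
vd[7] tail/ones -> 0xffffffff
vd[8] tail/ones -> 0xffffffff
vd[9] tail/ones -> 0xffffffff
vd[10] tail/ones -> 0xffffffff
vd[11] tail/ones -> 0xffffffff
vd[12] tail/ones -> 0xffffffff
vd[13] tail/ones -> 0xffffffff
vd[14] tail/ones -> 0xffffffff
vd[15] tail/ones -> 0xffffffff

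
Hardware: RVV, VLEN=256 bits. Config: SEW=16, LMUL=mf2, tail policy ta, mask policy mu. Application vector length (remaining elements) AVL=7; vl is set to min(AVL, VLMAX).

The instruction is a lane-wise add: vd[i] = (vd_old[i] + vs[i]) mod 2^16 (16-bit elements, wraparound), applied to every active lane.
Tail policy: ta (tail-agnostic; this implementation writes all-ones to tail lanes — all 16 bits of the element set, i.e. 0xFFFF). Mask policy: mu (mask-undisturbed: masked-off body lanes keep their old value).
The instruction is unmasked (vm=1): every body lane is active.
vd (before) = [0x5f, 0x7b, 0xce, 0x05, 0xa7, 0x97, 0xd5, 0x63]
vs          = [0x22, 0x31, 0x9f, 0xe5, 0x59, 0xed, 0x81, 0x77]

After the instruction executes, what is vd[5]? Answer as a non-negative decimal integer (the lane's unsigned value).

VLMAX = VLEN×LMUL/SEW = 256×1/2/16 = 8
AVL=7 ≤ VLMAX=8, so vl = 7
  i=0: add(0x5f,0x22) → 129
  i=1: add(0x7b,0x31) → 172
  i=2: add(0xce,0x9f) → 365
  i=3: add(0x05,0xe5) → 234
  i=4: add(0xa7,0x59) → 256
  i=5: add(0x97,0xed) → 388
  i=6: add(0xd5,0x81) → 342
  i=7: tail/ones → 65535

vd[5] = 388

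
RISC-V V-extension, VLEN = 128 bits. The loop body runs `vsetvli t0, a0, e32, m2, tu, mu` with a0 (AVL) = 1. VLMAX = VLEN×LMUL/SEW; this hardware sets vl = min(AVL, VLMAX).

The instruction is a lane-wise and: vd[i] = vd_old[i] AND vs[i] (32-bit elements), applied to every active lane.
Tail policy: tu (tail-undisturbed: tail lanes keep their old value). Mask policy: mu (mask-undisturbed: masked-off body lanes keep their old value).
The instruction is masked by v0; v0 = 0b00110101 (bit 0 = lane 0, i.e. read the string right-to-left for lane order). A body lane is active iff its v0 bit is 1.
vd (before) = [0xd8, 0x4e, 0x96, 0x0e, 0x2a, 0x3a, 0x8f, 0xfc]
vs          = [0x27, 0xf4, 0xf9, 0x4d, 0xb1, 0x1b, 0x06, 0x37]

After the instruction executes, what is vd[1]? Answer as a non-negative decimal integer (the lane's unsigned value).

vd[1] = 78

VLMAX = (128 × 2) / 32 = 8 lanes
AVL=1 ≤ VLMAX=8, so vl = 1
[0] and(0xd8,0x27) = 0x00
[1] tail/keep = 0x4e
[2] tail/keep = 0x96
[3] tail/keep = 0x0e
[4] tail/keep = 0x2a
[5] tail/keep = 0x3a
[6] tail/keep = 0x8f
[7] tail/keep = 0xfc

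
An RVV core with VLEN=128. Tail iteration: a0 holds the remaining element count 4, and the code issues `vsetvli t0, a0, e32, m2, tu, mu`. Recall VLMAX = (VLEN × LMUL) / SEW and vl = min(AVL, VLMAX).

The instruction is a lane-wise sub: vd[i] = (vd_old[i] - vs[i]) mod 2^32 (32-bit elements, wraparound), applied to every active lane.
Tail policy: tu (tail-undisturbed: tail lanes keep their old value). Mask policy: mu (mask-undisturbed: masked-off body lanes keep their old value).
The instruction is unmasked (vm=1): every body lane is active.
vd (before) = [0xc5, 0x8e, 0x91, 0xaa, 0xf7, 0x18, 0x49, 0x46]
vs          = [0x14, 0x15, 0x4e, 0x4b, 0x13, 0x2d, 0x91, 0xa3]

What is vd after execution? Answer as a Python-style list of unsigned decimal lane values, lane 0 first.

VLMAX = (128 × 2) / 32 = 8 lanes
vl ← min(4, 8) = 4
[0] sub(0xc5,0x14) = 0xb1
[1] sub(0x8e,0x15) = 0x79
[2] sub(0x91,0x4e) = 0x43
[3] sub(0xaa,0x4b) = 0x5f
[4] tail/keep = 0xf7
[5] tail/keep = 0x18
[6] tail/keep = 0x49
[7] tail/keep = 0x46

vd = [177, 121, 67, 95, 247, 24, 73, 70]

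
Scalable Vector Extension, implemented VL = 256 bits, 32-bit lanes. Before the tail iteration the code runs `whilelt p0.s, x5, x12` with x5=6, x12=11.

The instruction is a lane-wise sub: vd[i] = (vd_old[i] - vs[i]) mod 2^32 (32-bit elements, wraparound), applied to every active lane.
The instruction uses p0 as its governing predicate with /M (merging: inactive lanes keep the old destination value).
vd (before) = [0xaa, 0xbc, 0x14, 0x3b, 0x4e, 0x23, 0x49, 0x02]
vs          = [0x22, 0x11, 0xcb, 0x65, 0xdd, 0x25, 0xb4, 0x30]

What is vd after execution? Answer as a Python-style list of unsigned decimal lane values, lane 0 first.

register lanes = 256/32 = 8
whilelt: lane j active iff 6+j < 11 → j < 5 → 5 active
vd[0] sub(0xaa,0x22) -> 0x88
vd[1] sub(0xbc,0x11) -> 0xab
vd[2] sub(0x14,0xcb) -> 0xffffff49
vd[3] sub(0x3b,0x65) -> 0xffffffd6
vd[4] sub(0x4e,0xdd) -> 0xffffff71
vd[5] tail/keep -> 0x23
vd[6] tail/keep -> 0x49
vd[7] tail/keep -> 0x02

vd = [136, 171, 4294967113, 4294967254, 4294967153, 35, 73, 2]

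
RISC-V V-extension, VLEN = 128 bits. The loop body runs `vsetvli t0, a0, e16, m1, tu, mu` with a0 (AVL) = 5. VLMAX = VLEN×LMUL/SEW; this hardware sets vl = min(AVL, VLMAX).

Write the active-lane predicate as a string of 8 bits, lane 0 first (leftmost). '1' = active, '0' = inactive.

lanes per group: 128·1/16 = 8
vl ← min(5, 8) = 5
bits (lane 0 leftmost): 11111000

predicate = 11111000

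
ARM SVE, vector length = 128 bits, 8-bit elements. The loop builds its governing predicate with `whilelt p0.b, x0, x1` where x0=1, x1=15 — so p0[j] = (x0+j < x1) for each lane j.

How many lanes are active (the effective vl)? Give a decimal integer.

vl = 14

register lanes = 128/8 = 16
active while 1+j < 15, i.e. j ∈ [0,14) capped at 16 ⇒ 14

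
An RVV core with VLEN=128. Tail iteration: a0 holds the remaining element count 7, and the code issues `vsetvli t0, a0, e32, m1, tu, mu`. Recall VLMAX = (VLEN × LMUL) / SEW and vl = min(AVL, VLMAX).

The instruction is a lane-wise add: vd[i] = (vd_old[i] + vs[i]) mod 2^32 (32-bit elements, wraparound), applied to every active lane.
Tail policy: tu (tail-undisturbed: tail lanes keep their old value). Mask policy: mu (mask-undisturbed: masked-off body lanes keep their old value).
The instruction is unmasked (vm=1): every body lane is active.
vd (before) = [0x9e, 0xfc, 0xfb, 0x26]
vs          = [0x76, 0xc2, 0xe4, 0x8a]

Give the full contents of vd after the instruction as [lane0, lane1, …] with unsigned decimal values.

lanes per group: 128·1/32 = 4
AVL=7 > VLMAX=4, so vl = 4
lane  0: add(0x9e,0x76) ⇒ 0x114
lane  1: add(0xfc,0xc2) ⇒ 0x1be
lane  2: add(0xfb,0xe4) ⇒ 0x1df
lane  3: add(0x26,0x8a) ⇒ 0xb0

vd = [276, 446, 479, 176]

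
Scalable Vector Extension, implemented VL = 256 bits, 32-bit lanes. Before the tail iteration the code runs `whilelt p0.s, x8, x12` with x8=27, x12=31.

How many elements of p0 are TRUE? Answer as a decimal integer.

register lanes = 256/32 = 8
whilelt: lane j active iff 27+j < 31 → j < 4 → 4 active

vl = 4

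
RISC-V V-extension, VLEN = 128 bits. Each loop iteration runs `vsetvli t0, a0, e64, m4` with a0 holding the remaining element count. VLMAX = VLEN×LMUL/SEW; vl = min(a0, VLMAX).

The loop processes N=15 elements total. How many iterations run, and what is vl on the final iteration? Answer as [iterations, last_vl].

[iterations, last_vl] = [2, 7]

VLMAX = (128 × 4) / 64 = 8 lanes
N=15: ⌈15/8⌉ = 2 iters; last vl = 15 − 1×8 = 7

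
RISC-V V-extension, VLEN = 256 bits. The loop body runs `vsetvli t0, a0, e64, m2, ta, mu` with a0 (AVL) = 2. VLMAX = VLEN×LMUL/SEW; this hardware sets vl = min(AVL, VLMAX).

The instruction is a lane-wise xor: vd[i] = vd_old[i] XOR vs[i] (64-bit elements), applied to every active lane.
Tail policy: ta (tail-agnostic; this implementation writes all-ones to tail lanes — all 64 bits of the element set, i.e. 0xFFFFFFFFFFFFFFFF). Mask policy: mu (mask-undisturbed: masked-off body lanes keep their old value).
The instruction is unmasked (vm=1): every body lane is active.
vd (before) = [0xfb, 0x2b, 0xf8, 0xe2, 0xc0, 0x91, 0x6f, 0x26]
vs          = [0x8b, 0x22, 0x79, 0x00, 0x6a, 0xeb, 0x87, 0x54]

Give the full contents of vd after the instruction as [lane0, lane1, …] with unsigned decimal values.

vd = [112, 9, 18446744073709551615, 18446744073709551615, 18446744073709551615, 18446744073709551615, 18446744073709551615, 18446744073709551615]

VLMAX = VLEN×LMUL/SEW = 256×2/64 = 8
AVL=2 ≤ VLMAX=8, so vl = 2
lane  0: xor(0xfb,0x8b) ⇒ 0x70
lane  1: xor(0x2b,0x22) ⇒ 0x09
lane  2: tail/ones ⇒ 0xffffffffffffffff
lane  3: tail/ones ⇒ 0xffffffffffffffff
lane  4: tail/ones ⇒ 0xffffffffffffffff
lane  5: tail/ones ⇒ 0xffffffffffffffff
lane  6: tail/ones ⇒ 0xffffffffffffffff
lane  7: tail/ones ⇒ 0xffffffffffffffff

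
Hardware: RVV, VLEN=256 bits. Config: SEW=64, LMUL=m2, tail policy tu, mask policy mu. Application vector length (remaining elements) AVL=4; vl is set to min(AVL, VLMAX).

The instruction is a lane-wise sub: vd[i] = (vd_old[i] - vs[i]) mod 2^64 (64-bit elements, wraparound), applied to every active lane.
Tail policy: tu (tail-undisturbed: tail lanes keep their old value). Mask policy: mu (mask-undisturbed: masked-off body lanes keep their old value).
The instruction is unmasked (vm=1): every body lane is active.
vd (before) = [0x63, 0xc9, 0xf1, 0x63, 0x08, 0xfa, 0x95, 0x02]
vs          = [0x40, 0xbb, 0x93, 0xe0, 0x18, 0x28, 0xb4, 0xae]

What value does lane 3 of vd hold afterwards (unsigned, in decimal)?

vd[3] = 18446744073709551491

lanes per group: 256·2/64 = 8
vl ← min(4, 8) = 4
vd[0] sub(0x63,0x40) -> 0x23
vd[1] sub(0xc9,0xbb) -> 0x0e
vd[2] sub(0xf1,0x93) -> 0x5e
vd[3] sub(0x63,0xe0) -> 0xffffffffffffff83
vd[4] tail/keep -> 0x08
vd[5] tail/keep -> 0xfa
vd[6] tail/keep -> 0x95
vd[7] tail/keep -> 0x02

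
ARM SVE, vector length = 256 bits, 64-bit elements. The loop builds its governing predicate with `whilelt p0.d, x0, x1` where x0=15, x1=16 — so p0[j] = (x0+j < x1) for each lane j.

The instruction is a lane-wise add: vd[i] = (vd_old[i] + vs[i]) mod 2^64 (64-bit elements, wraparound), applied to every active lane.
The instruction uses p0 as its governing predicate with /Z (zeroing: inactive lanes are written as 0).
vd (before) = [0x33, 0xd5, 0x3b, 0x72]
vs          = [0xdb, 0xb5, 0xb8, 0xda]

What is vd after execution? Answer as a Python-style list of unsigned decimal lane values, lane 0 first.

lane count: 256 div 64 = 4
active while 15+j < 16, i.e. j ∈ [0,1) capped at 4 ⇒ 1
[0] add(0x33,0xdb) = 0x10e
[1] tail/zero = 0x00
[2] tail/zero = 0x00
[3] tail/zero = 0x00

vd = [270, 0, 0, 0]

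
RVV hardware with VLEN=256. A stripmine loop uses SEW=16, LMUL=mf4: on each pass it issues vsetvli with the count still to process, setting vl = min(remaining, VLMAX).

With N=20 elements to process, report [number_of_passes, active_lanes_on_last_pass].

VLMAX = (256 × 1/4) / 16 = 4 lanes
20 elements at 4/iter → 5 passes, remainder 4 on the last

[iterations, last_vl] = [5, 4]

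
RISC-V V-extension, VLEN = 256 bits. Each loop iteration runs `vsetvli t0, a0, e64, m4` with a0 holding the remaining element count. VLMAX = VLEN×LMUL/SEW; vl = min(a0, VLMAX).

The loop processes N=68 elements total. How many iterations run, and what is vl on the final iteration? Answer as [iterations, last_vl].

[iterations, last_vl] = [5, 4]

VLMAX = (256 × 4) / 64 = 16 lanes
iterations = ceil(68/16) = 5; final-pass vl = 4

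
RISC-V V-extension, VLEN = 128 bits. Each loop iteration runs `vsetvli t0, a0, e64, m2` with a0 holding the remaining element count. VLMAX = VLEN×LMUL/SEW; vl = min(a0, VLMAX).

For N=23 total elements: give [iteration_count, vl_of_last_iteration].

[iterations, last_vl] = [6, 3]

VLMAX = (128 × 2) / 64 = 4 lanes
N=23: ⌈23/4⌉ = 6 iters; last vl = 23 − 5×4 = 3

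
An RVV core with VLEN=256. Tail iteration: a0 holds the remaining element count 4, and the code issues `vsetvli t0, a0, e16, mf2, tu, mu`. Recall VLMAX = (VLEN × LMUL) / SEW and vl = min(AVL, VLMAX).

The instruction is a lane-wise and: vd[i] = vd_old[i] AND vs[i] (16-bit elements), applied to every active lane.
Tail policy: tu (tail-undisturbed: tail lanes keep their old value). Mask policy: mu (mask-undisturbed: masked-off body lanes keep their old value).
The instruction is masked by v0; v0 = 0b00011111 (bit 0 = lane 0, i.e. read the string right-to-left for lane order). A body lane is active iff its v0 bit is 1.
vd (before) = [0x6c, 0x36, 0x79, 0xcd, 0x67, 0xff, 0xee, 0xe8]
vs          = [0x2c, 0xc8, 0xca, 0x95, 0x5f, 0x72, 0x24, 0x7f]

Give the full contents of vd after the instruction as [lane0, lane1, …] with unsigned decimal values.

vd = [44, 0, 72, 133, 103, 255, 238, 232]

VLMAX = (256 × 1/2) / 16 = 8 lanes
vl ← min(4, 8) = 4
lane  0: and(0x6c,0x2c) ⇒ 0x2c
lane  1: and(0x36,0xc8) ⇒ 0x00
lane  2: and(0x79,0xca) ⇒ 0x48
lane  3: and(0xcd,0x95) ⇒ 0x85
lane  4: tail/keep ⇒ 0x67
lane  5: tail/keep ⇒ 0xff
lane  6: tail/keep ⇒ 0xee
lane  7: tail/keep ⇒ 0xe8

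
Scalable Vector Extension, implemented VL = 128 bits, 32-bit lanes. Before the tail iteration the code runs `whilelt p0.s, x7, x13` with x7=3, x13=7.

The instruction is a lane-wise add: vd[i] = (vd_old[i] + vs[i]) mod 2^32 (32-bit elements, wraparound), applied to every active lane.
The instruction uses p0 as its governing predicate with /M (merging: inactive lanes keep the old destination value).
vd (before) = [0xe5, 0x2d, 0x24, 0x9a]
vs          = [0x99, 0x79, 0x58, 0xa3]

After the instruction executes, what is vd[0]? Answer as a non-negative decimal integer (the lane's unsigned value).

vd[0] = 382

register lanes = 128/32 = 4
active while 3+j < 7, i.e. j ∈ [0,4) capped at 4 ⇒ 4
  i=0: add(0xe5,0x99) → 382
  i=1: add(0x2d,0x79) → 166
  i=2: add(0x24,0x58) → 124
  i=3: add(0x9a,0xa3) → 317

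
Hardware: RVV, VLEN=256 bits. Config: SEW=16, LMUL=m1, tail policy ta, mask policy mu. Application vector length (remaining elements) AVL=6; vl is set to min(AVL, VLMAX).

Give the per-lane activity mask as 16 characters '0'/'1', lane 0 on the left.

VLMAX = VLEN×LMUL/SEW = 256×1/16 = 16
vl ← min(6, 16) = 6
bits (lane 0 leftmost): 1111110000000000

predicate = 1111110000000000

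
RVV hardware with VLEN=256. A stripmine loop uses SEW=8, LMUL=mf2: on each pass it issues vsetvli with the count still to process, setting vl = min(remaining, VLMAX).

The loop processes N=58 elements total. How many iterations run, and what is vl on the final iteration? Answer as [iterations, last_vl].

[iterations, last_vl] = [4, 10]

VLMAX = (256 × 1/2) / 8 = 16 lanes
N=58: ⌈58/16⌉ = 4 iters; last vl = 58 − 3×16 = 10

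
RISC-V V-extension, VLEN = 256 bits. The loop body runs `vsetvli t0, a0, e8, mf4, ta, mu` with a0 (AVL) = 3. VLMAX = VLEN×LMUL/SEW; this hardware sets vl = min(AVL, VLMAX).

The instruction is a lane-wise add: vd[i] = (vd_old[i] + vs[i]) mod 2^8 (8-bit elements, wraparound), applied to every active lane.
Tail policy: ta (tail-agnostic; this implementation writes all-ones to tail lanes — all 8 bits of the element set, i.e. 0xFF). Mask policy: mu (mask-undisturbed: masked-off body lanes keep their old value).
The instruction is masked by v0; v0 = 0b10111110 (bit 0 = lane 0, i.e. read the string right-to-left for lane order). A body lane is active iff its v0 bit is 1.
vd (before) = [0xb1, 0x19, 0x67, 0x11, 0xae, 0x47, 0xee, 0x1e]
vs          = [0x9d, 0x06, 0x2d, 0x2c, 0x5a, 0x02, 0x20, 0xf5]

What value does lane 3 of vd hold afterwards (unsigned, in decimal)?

VLMAX = (256 × 1/4) / 8 = 8 lanes
AVL=3 ≤ VLMAX=8, so vl = 3
vd[0] mask-off/keep -> 0xb1
vd[1] add(0x19,0x06) -> 0x1f
vd[2] add(0x67,0x2d) -> 0x94
vd[3] tail/ones -> 0xff
vd[4] tail/ones -> 0xff
vd[5] tail/ones -> 0xff
vd[6] tail/ones -> 0xff
vd[7] tail/ones -> 0xff

vd[3] = 255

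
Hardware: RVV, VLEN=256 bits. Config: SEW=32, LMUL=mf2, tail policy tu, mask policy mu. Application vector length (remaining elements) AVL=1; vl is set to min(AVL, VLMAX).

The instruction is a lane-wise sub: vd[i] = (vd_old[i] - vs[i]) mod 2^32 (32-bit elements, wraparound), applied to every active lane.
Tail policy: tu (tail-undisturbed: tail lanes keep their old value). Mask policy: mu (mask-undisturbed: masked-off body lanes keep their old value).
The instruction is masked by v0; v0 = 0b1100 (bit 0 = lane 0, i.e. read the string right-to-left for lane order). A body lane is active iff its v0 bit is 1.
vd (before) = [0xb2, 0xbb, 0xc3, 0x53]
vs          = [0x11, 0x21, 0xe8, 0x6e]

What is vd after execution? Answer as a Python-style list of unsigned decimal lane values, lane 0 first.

vd = [178, 187, 195, 83]

VLMAX = VLEN×LMUL/SEW = 256×1/2/32 = 4
AVL=1 ≤ VLMAX=4, so vl = 1
  i=0: mask-off/keep → 178
  i=1: tail/keep → 187
  i=2: tail/keep → 195
  i=3: tail/keep → 83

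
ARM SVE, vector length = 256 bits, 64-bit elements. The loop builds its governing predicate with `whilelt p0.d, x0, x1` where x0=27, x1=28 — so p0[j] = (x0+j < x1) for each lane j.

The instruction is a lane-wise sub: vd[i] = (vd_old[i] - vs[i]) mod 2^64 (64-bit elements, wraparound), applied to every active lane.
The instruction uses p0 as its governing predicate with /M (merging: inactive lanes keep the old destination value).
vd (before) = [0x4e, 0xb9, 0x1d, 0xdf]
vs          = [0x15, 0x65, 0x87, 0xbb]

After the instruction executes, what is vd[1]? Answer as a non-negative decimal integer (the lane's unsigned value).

lane count: 256 div 64 = 4
whilelt: lane j active iff 27+j < 28 → j < 1 → 1 active
  i=0: sub(0x4e,0x15) → 57
  i=1: tail/keep → 185
  i=2: tail/keep → 29
  i=3: tail/keep → 223

vd[1] = 185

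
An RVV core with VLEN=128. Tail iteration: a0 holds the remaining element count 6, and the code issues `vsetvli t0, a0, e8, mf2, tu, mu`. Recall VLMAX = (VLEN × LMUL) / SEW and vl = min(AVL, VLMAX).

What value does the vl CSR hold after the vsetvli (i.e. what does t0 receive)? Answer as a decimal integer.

lanes per group: 128·1/2/8 = 8
AVL=6 ≤ VLMAX=8, so vl = 6

vl = 6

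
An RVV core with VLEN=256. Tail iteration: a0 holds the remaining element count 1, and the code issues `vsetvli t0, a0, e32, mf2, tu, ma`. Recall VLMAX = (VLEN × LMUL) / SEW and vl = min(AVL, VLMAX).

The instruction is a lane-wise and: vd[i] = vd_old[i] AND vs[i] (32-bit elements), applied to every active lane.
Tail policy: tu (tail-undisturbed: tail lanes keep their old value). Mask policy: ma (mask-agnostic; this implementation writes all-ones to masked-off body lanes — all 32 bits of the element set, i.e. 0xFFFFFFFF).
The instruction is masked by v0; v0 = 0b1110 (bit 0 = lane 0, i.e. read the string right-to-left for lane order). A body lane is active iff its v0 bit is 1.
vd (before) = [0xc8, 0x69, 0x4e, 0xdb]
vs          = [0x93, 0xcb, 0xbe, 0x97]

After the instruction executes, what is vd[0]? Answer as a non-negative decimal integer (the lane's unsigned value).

VLMAX = VLEN×LMUL/SEW = 256×1/2/32 = 4
vl = min(AVL, VLMAX) = min(1, 4) = 1
lane  0: mask-off/ones ⇒ 0xffffffff
lane  1: tail/keep ⇒ 0x69
lane  2: tail/keep ⇒ 0x4e
lane  3: tail/keep ⇒ 0xdb

vd[0] = 4294967295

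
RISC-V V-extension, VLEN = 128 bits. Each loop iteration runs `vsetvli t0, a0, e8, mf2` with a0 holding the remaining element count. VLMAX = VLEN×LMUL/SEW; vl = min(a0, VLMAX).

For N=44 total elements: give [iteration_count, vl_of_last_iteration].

VLMAX = VLEN×LMUL/SEW = 128×1/2/8 = 8
iterations = ceil(44/8) = 6; final-pass vl = 4

[iterations, last_vl] = [6, 4]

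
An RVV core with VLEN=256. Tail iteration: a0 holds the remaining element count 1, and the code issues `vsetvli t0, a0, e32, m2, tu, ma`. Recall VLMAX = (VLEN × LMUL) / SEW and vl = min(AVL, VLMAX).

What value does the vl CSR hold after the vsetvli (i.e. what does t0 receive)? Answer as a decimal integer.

VLMAX = VLEN×LMUL/SEW = 256×2/32 = 16
vl ← min(1, 16) = 1

vl = 1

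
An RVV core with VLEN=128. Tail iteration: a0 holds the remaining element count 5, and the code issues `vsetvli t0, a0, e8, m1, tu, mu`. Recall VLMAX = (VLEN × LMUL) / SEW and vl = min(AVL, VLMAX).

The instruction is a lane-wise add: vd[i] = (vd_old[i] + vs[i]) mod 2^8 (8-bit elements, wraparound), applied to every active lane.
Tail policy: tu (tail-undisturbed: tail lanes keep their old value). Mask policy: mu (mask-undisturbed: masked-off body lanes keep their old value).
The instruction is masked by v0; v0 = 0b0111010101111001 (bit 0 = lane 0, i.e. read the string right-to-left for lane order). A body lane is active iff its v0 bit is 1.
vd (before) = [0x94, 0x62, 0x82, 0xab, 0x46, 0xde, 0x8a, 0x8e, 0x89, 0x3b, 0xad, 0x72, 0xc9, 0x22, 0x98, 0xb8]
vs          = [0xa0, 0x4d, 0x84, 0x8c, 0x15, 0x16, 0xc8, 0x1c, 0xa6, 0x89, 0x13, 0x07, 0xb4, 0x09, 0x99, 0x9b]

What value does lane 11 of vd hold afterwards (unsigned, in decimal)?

VLMAX = (128 × 1) / 8 = 16 lanes
AVL=5 ≤ VLMAX=16, so vl = 5
vd[0] add(0x94,0xa0) -> 0x34
vd[1] mask-off/keep -> 0x62
vd[2] mask-off/keep -> 0x82
vd[3] add(0xab,0x8c) -> 0x37
vd[4] add(0x46,0x15) -> 0x5b
vd[5] tail/keep -> 0xde
vd[6] tail/keep -> 0x8a
vd[7] tail/keep -> 0x8e
vd[8] tail/keep -> 0x89
vd[9] tail/keep -> 0x3b
vd[10] tail/keep -> 0xad
vd[11] tail/keep -> 0x72
vd[12] tail/keep -> 0xc9
vd[13] tail/keep -> 0x22
vd[14] tail/keep -> 0x98
vd[15] tail/keep -> 0xb8

vd[11] = 114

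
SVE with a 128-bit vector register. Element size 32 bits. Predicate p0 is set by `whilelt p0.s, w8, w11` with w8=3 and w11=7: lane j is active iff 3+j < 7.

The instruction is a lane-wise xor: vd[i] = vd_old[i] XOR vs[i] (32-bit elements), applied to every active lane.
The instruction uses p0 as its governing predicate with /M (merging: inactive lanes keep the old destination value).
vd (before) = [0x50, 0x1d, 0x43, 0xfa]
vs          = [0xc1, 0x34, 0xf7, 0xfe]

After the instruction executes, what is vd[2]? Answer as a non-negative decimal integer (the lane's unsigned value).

128-bit reg / 32-bit elem → 4 lanes
whilelt: lane j active iff 3+j < 7 → j < 4 → 4 active
lane  0: xor(0x50,0xc1) ⇒ 0x91
lane  1: xor(0x1d,0x34) ⇒ 0x29
lane  2: xor(0x43,0xf7) ⇒ 0xb4
lane  3: xor(0xfa,0xfe) ⇒ 0x04

vd[2] = 180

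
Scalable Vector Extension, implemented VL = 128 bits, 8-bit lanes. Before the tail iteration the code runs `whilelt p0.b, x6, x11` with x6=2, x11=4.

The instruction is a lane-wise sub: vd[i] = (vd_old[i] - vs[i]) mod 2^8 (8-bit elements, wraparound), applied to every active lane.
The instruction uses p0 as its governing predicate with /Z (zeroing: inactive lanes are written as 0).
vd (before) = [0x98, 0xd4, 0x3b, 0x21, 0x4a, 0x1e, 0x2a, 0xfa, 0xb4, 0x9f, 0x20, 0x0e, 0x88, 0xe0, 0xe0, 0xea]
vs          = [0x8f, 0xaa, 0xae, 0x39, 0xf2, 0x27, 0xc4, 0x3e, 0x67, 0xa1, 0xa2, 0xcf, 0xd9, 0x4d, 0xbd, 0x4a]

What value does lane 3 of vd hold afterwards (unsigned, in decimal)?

vd[3] = 0

128-bit reg / 8-bit elem → 16 lanes
active while 2+j < 4, i.e. j ∈ [0,2) capped at 16 ⇒ 2
[0] sub(0x98,0x8f) = 0x09
[1] sub(0xd4,0xaa) = 0x2a
[2] tail/zero = 0x00
[3] tail/zero = 0x00
[4] tail/zero = 0x00
[5] tail/zero = 0x00
[6] tail/zero = 0x00
[7] tail/zero = 0x00
[8] tail/zero = 0x00
[9] tail/zero = 0x00
[10] tail/zero = 0x00
[11] tail/zero = 0x00
[12] tail/zero = 0x00
[13] tail/zero = 0x00
[14] tail/zero = 0x00
[15] tail/zero = 0x00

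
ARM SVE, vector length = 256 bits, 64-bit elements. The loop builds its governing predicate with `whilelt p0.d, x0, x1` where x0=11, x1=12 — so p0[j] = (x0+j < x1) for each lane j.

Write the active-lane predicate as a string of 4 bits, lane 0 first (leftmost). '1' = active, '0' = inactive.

predicate = 1000

register lanes = 256/64 = 4
p0[j] = (11+j < 12); true for j=0..0 → 1 lanes set
bits (lane 0 leftmost): 1000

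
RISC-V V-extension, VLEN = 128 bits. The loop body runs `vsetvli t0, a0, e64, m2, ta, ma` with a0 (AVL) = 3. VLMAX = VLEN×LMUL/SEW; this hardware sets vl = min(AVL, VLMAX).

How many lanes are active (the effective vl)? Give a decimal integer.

vl = 3

lanes per group: 128·2/64 = 4
vl ← min(3, 4) = 3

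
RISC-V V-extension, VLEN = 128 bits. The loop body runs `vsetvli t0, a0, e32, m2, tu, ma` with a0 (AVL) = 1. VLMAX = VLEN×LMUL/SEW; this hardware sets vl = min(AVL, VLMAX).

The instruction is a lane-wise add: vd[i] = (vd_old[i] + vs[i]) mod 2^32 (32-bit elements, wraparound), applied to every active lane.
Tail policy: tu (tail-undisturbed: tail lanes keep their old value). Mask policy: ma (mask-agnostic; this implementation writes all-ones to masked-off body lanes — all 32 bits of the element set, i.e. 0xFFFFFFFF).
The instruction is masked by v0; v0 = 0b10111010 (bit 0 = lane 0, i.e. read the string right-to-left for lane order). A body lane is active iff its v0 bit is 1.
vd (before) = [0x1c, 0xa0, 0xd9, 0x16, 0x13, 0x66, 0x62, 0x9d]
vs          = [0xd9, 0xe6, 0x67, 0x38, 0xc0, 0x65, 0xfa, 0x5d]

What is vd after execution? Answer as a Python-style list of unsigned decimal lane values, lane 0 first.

vd = [4294967295, 160, 217, 22, 19, 102, 98, 157]

VLMAX = (128 × 2) / 32 = 8 lanes
vl = min(AVL, VLMAX) = min(1, 8) = 1
[0] mask-off/ones = 0xffffffff
[1] tail/keep = 0xa0
[2] tail/keep = 0xd9
[3] tail/keep = 0x16
[4] tail/keep = 0x13
[5] tail/keep = 0x66
[6] tail/keep = 0x62
[7] tail/keep = 0x9d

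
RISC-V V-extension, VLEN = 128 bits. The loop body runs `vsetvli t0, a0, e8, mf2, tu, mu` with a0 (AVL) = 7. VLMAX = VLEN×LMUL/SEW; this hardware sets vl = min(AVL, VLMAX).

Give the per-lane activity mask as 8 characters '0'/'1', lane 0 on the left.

lanes per group: 128·1/2/8 = 8
AVL=7 ≤ VLMAX=8, so vl = 7
bits (lane 0 leftmost): 11111110

predicate = 11111110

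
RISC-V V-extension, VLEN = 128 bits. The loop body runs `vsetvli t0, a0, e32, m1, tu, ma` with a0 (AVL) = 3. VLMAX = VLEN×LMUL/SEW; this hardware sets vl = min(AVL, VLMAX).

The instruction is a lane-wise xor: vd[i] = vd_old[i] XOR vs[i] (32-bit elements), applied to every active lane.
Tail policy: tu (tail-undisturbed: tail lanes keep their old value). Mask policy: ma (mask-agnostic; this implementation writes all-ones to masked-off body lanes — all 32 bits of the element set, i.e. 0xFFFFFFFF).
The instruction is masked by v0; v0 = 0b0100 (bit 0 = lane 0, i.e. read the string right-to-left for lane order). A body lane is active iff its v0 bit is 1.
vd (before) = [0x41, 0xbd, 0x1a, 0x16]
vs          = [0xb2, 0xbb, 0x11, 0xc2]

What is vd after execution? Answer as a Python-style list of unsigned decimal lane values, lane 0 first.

VLMAX = (128 × 1) / 32 = 4 lanes
AVL=3 ≤ VLMAX=4, so vl = 3
  i=0: mask-off/ones → 4294967295
  i=1: mask-off/ones → 4294967295
  i=2: xor(0x1a,0x11) → 11
  i=3: tail/keep → 22

vd = [4294967295, 4294967295, 11, 22]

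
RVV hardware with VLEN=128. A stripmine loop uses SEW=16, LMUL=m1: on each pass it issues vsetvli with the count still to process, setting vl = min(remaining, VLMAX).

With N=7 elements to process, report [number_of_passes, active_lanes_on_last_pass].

[iterations, last_vl] = [1, 7]

lanes per group: 128·1/16 = 8
N=7: ⌈7/8⌉ = 1 iters; last vl = 7 − 0×8 = 7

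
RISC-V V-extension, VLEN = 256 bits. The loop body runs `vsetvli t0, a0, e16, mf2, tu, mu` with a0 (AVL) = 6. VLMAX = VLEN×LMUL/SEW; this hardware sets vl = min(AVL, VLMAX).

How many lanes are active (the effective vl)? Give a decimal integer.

lanes per group: 256·1/2/16 = 8
vl ← min(6, 8) = 6

vl = 6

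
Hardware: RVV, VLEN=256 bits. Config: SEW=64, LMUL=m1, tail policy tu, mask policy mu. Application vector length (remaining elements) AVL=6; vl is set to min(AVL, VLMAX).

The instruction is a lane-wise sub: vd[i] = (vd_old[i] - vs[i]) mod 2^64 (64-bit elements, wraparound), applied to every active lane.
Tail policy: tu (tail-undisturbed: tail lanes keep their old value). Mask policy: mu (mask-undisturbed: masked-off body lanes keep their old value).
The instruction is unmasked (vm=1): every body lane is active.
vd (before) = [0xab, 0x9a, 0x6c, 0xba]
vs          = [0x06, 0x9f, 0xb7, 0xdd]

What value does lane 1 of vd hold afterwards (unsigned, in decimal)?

vd[1] = 18446744073709551611

lanes per group: 256·1/64 = 4
AVL=6 > VLMAX=4, so vl = 4
lane  0: sub(0xab,0x06) ⇒ 0xa5
lane  1: sub(0x9a,0x9f) ⇒ 0xfffffffffffffffb
lane  2: sub(0x6c,0xb7) ⇒ 0xffffffffffffffb5
lane  3: sub(0xba,0xdd) ⇒ 0xffffffffffffffdd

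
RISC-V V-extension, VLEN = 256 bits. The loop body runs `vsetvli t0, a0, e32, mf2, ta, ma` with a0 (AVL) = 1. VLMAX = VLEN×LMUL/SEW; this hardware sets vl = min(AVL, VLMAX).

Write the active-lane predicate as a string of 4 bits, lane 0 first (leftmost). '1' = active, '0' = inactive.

predicate = 1000

VLMAX = VLEN×LMUL/SEW = 256×1/2/32 = 4
vl ← min(1, 4) = 1
bits (lane 0 leftmost): 1000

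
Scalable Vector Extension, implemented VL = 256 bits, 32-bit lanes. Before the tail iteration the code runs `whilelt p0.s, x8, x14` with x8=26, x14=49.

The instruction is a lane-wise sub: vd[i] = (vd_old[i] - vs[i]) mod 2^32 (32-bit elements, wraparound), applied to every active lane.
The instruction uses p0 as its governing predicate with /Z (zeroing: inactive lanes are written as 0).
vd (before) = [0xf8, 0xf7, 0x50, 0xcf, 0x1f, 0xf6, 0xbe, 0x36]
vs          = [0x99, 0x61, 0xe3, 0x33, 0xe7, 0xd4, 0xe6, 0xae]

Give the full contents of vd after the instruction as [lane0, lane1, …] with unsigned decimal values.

256-bit reg / 32-bit elem → 8 lanes
active while 26+j < 49, i.e. j ∈ [0,23) capped at 8 ⇒ 8
lane  0: sub(0xf8,0x99) ⇒ 0x5f
lane  1: sub(0xf7,0x61) ⇒ 0x96
lane  2: sub(0x50,0xe3) ⇒ 0xffffff6d
lane  3: sub(0xcf,0x33) ⇒ 0x9c
lane  4: sub(0x1f,0xe7) ⇒ 0xffffff38
lane  5: sub(0xf6,0xd4) ⇒ 0x22
lane  6: sub(0xbe,0xe6) ⇒ 0xffffffd8
lane  7: sub(0x36,0xae) ⇒ 0xffffff88

vd = [95, 150, 4294967149, 156, 4294967096, 34, 4294967256, 4294967176]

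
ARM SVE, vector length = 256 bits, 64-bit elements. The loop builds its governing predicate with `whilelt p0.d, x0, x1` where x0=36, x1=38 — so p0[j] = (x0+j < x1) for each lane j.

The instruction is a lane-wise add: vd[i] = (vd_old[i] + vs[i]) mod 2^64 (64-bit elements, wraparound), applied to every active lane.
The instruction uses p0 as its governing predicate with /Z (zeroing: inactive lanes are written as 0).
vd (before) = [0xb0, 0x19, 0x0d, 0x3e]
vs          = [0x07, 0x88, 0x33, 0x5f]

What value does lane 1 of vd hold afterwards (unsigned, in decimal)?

vd[1] = 161

lane count: 256 div 64 = 4
p0[j] = (36+j < 38); true for j=0..1 → 2 lanes set
lane  0: add(0xb0,0x07) ⇒ 0xb7
lane  1: add(0x19,0x88) ⇒ 0xa1
lane  2: tail/zero ⇒ 0x00
lane  3: tail/zero ⇒ 0x00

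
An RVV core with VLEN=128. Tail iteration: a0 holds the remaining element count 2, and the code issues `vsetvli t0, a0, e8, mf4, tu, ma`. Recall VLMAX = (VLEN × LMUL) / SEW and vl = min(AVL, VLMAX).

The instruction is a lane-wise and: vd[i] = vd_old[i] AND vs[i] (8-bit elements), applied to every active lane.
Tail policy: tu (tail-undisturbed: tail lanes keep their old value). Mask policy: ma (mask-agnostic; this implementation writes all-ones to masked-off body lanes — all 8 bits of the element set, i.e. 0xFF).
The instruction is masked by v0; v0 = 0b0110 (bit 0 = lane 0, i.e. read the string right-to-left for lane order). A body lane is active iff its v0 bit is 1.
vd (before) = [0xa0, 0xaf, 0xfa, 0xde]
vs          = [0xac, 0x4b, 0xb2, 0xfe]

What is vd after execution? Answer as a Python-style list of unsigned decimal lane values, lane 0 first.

lanes per group: 128·1/4/8 = 4
AVL=2 ≤ VLMAX=4, so vl = 2
lane  0: mask-off/ones ⇒ 0xff
lane  1: and(0xaf,0x4b) ⇒ 0x0b
lane  2: tail/keep ⇒ 0xfa
lane  3: tail/keep ⇒ 0xde

vd = [255, 11, 250, 222]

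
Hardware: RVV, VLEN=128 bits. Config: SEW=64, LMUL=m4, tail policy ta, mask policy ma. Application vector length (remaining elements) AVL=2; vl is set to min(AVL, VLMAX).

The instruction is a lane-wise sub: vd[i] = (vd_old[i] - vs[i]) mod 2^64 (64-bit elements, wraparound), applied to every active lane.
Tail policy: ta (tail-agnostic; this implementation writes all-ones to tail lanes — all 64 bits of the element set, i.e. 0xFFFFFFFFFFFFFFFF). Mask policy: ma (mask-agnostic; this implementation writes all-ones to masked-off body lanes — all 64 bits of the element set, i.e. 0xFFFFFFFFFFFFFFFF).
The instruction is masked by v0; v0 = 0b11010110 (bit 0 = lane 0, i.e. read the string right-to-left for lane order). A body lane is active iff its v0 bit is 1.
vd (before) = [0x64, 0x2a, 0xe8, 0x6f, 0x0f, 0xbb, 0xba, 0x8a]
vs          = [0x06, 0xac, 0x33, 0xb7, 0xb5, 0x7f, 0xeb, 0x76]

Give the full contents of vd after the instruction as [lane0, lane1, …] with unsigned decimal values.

vd = [18446744073709551615, 18446744073709551486, 18446744073709551615, 18446744073709551615, 18446744073709551615, 18446744073709551615, 18446744073709551615, 18446744073709551615]

VLMAX = (128 × 4) / 64 = 8 lanes
AVL=2 ≤ VLMAX=8, so vl = 2
[0] mask-off/ones = 0xffffffffffffffff
[1] sub(0x2a,0xac) = 0xffffffffffffff7e
[2] tail/ones = 0xffffffffffffffff
[3] tail/ones = 0xffffffffffffffff
[4] tail/ones = 0xffffffffffffffff
[5] tail/ones = 0xffffffffffffffff
[6] tail/ones = 0xffffffffffffffff
[7] tail/ones = 0xffffffffffffffff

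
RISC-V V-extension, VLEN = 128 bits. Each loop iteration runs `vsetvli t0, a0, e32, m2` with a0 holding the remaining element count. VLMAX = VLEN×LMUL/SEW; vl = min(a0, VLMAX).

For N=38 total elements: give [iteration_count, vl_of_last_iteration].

[iterations, last_vl] = [5, 6]

lanes per group: 128·2/32 = 8
38 elements at 8/iter → 5 passes, remainder 6 on the last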